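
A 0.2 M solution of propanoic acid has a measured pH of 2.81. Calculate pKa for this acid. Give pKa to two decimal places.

[H+] = 10^(-2.81) = 1.55 × 10^-3 M
At equilibrium [HA] = 0.2 − 1.55 × 10^-3 = 1.98 × 10^-1 M
Ka = [H+][A-]/[HA] = (1.55 × 10^-3)² / 1.98 × 10^-1 = 1.21 × 10^-5
pKa = -log(1.21 × 10^-5) = 4.92

pKa = 4.92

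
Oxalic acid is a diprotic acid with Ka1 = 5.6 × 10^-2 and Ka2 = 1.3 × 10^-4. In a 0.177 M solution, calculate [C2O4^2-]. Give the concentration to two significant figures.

First ionization gives [H+] ≈ [HC2O4-] = 7.54 × 10^-2 M.
Second step: Ka2 = [H+][C2O4^2-]/[HC2O4-] ≈ [C2O4^2-] (since [H+] ≈ [HC2O4-]).
So [C2O4^2-] ≈ Ka2.

1.3 × 10^-4 M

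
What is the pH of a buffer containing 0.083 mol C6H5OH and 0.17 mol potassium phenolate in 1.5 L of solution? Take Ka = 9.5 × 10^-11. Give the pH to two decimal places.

pKa = −log(9.5 × 10^-11) = 10.022
pH = pKa + log([A⁻]/[HA]) = 10.022 + log(0.17/0.083)
pH = 10.022 + (+0.311) = 10.33

pH = 10.33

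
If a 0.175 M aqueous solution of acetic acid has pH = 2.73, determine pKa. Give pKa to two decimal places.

[H+] = 10^(-2.73) = 1.86 × 10^-3 M
At equilibrium [HA] = 0.175 − 1.86 × 10^-3 = 1.73 × 10^-1 M
Ka = [H+][A-]/[HA] = (1.86 × 10^-3)² / 1.73 × 10^-1 = 2.00 × 10^-5
pKa = -log(2.00 × 10^-5) = 4.70

pKa = 4.70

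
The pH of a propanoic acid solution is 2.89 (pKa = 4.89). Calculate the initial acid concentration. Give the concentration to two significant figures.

C₀ = 1.3 × 10^-1 M

[H+] = 10^(-2.89) = 1.29 × 10^-3 M = x
Ka = 10^(−4.89) = 1.29 × 10^-5
Ka = x²/(C₀ − x) ⇒ C₀ = x + x²/Ka
C₀ = 1.29 × 10^-3 + (1.29 × 10^-3)²/(1.29 × 10^-5) = 1.30 × 10^-1 M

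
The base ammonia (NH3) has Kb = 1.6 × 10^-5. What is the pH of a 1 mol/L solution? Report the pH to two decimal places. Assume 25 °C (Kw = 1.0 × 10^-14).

NH3 + H2O ⇌ NH4+ + OH-
Kb = [OH-]²/(1 − [OH-]) = 1.6 × 10^-5
Neglecting [OH-] in the denominator: [OH-] = √(1.6 × 10^-5 × 1) = 4.00 × 10^-3 M
Check: 0.4% ionized — well under 5%, approximation valid.
pOH = 2.40, so pH = 14.00 − pOH = 11.60

pH = 11.60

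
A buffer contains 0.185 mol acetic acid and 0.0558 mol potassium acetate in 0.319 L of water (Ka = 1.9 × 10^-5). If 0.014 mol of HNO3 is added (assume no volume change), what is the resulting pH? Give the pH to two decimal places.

pH = 4.04

Added H+ converts CH3COO- to CH3COOH: CH3COOH → 0.199 mol, CH3COO- → 0.0418 mol.
pKa = −log(1.9 × 10^-5) = 4.721
pH = pKa + log([A⁻]/[HA]) = 4.721 + log(0.0418/0.199) = 4.721 -0.678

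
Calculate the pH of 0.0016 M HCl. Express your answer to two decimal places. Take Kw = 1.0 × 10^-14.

HCl is a strong acid and dissociates completely, so [H+] = 0.0016 M.
pH = -log(0.0016) = 2.80

pH = 2.80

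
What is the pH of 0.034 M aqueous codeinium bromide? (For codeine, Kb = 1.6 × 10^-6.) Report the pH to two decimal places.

pH = 4.84

C18H22NO3+ is the conjugate acid of the weak base C18H21NO3.
Ka = Kw/Kb = 1.0×10^-14 / 1.6 × 10^-6 = 6.25 × 10^-9
From the ICE table, Ka = x²/(0.034 − x) = 6.25 × 10^-9.
Neglecting x in the denominator: x = √(6.25 × 10^-9 × 0.034) = 1.46 × 10^-5 M
(x/C₀ = 0.043% < 5%, so the approximation holds.)
pH = −log(1.46 × 10^-5) = 4.84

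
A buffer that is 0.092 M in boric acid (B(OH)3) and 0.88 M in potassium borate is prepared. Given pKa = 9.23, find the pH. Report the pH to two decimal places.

pH = 10.21

Using pH = pKa + log([base]/[acid]) with [base]/[acid] = 0.88/0.092:
pH = 9.23 + (+0.981) = 10.21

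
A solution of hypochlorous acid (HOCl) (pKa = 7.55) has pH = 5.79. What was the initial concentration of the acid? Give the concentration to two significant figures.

[H+] = 10^(-5.79) = 1.62 × 10^-6 M = x
Ka = 10^(−7.55) = 2.82 × 10^-8
Ka = x²/(C₀ − x) ⇒ C₀ = x + x²/Ka
C₀ = 1.62 × 10^-6 + (1.62 × 10^-6)²/(2.82 × 10^-8) = 9.47 × 10^-5 M

C₀ = 9.5 × 10^-5 M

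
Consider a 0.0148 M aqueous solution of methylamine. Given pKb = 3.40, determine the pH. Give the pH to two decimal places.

pH = 11.35

CH3NH2 + H2O ⇌ CH3NH3+ + OH-
Kb = 10^(−3.40) = 3.98 × 10^-4
From the ICE table, Kb = x²/(0.0148 − x) = 3.98 × 10^-4.
Here C₀/Kb ≈ 37.2, so the small-x approximation fails. Use the quadratic:
x = (−Kb + √(Kb² + 4·Kb·C₀))/2 = 2.24 × 10^-3 M
pOH = −log(2.24 × 10^-3) = 2.65; pH = 14.00 − 2.65 = 11.35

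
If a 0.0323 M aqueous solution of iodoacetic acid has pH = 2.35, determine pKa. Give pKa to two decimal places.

pKa = 3.14

[H+] = 10^(-2.35) = 4.47 × 10^-3 M
At equilibrium [HA] = 0.0323 − 4.47 × 10^-3 = 2.78 × 10^-2 M
Ka = [H+][A-]/[HA] = (4.47 × 10^-3)² / 2.78 × 10^-2 = 7.19 × 10^-4
pKa = -log(7.19 × 10^-4) = 3.14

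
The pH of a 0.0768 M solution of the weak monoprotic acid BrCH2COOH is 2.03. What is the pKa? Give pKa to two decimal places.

pKa = 2.89

[H+] = 10^(-2.03) = 9.33 × 10^-3 M
At equilibrium [HA] = 0.0768 − 9.33 × 10^-3 = 6.75 × 10^-2 M
Ka = [H+][A-]/[HA] = (9.33 × 10^-3)² / 6.75 × 10^-2 = 1.29 × 10^-3
pKa = -log(1.29 × 10^-3) = 2.89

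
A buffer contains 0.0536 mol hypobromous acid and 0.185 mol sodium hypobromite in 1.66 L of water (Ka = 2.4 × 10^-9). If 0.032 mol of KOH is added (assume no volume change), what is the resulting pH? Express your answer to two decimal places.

After neutralization: n(HOBr) = 0.0216 mol, n(OBr-) = 0.217 mol.
pKa = −log(2.4 × 10^-9) = 8.620
pH = pKa + log([A⁻]/[HA]) = 8.620 + log(0.217/0.0216) = 8.620 +1.002

pH = 9.62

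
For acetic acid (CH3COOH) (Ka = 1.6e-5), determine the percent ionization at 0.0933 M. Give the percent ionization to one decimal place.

1.3%

CH3COOH ⇌ CH3COO- + H+; let x = [H+] at equilibrium.
x ≈ √(Ka·C₀) = √(1.6 × 10^-5 × 0.0933) = 1.22 × 10^-3 M
Fraction ionized = 1.22 × 10^-3 / 0.0933 = 0.0131 → 1.3%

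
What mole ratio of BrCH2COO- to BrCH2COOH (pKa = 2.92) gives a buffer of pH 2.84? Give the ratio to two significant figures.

pH = pKa + log(r) ⇒ log(r) = 2.84 − 2.92 = -0.08
r = [BrCH2COO-]/[BrCH2COOH] = 10^(-0.08) = 0.832

ratio = 0.83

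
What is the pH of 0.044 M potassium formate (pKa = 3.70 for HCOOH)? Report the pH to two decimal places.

pH = 8.17

HCOO- is the conjugate base of the weak acid HCOOH.
Ka = 10^(−3.70) = 2.00 × 10^-4
Kb = Kw/Ka = 1.0×10^-14 / 2.00 × 10^-4 = 5.00 × 10^-11
Let x = [OH-] at equilibrium. Kb = x²/(0.044 − x).
Assume x ≪ 0.044: x ≈ √(5.00 × 10^-11 × 0.044) = 1.48 × 10^-6 M
pOH = 5.83, so pH = 14.00 − pOH = 8.17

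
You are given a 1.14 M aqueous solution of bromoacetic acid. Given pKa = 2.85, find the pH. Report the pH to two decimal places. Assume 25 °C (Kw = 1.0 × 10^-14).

BrCH2COOH ⇌ BrCH2COO- + H+
Ka = 10^(−2.85) = 1.41 × 10^-3
From the ICE table, Ka = x²/(1.14 − x) = 1.41 × 10^-3.
Since Ka ≪ C₀, x ≈ √(Ka·C₀) = 4.01 × 10^-2 M.
Check: 3.5% ionized — well under 5%, approximation valid.
pH = −log(4.01 × 10^-2) = 1.40

pH = 1.40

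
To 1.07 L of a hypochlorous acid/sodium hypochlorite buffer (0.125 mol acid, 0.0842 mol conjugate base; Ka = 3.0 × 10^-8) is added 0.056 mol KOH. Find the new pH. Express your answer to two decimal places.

pH = 7.83

After neutralization: n(HOCl) = 0.069 mol, n(OCl-) = 0.14 mol.
pKa = −log(3.0 × 10^-8) = 7.523
Henderson–Hasselbalch with mole ratio 0.14/0.069: pH = 7.523 + (+0.307)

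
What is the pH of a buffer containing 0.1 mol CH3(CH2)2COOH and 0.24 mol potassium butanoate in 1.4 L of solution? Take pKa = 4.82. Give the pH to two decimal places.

pH = 5.20

Henderson–Hasselbalch: pH = pKa + log([CH3(CH2)2COO-]/[CH3(CH2)2COOH]) = 4.82 + log(0.24/0.1)
pH = 4.82 + (+0.380) = 5.20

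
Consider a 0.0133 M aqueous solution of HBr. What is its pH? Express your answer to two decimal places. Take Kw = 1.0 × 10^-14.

HBr is a strong acid and dissociates completely, so [H+] = 0.0133 M.
pH = -log(0.0133) = 1.88

pH = 1.88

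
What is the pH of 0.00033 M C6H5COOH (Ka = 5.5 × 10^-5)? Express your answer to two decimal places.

C6H5COOH ⇌ C6H5COO- + H+
Ka = x²/(0.00033 − x) = 5.5 × 10^-5
The 5% rule fails; solving x² + Ka·x − Ka·C₀ = 0 exactly:
x = (−Ka + √(Ka² + 4·Ka·C₀))/2 = 1.10 × 10^-4 M
pH = −log[H+] = −log(1.10 × 10^-4) = 3.96

pH = 3.96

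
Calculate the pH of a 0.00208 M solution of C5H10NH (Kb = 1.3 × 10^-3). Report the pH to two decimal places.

pH = 11.05

C5H10NH + H2O ⇌ C5H10NH2+ + OH-
From the ICE table, Kb = [OH-]²/(0.00208 − [OH-]) = 1.3 × 10^-3.
[OH-] is not negligible relative to C₀; solve [OH-]² + 0.0013·[OH-] − 2.7e-06 = 0.
[OH-] = [−0.0013 + √(0.0013² + 1.08e-05)]/2 = 1.12 × 10^-3 M
pOH = −log(1.12 × 10^-3) = 2.95; pH = 14.00 − 2.95 = 11.05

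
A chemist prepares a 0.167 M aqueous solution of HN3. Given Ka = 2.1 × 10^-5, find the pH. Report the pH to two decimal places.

HN3 ⇌ N3- + H+
Ka = x²/(0.167 − x) = 2.1 × 10^-5
Neglecting x in the denominator: x = √(2.1 × 10^-5 × 0.167) = 1.87 × 10^-3 M
(x/C₀ = 1.1% < 5%, so the approximation holds.)
pH = −log(1.87 × 10^-3) = 2.73

pH = 2.73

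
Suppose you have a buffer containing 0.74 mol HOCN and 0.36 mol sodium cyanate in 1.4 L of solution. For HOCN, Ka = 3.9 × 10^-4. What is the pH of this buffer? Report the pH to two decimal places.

pKa = −log(3.9 × 10^-4) = 3.409
pH = pKa + log([A⁻]/[HA]) = 3.409 + log(0.36/0.74)
pH = 3.409 + (-0.313) = 3.10

pH = 3.10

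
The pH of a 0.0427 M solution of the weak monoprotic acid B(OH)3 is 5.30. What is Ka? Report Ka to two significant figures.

[H+] = 10^(-5.30) = 5.01 × 10^-6 M
At equilibrium [HA] = 0.0427 − 5.01 × 10^-6 = 4.27 × 10^-2 M
Ka = [H+][A-]/[HA] = (5.01 × 10^-6)² / 4.27 × 10^-2 = 5.9 × 10^-10

Ka = 5.9 × 10^-10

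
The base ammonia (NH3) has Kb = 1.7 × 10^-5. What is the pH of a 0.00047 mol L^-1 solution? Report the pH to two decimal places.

NH3 + H2O ⇌ NH4+ + OH-
Let x = [OH-] at equilibrium. Kb = x²/(0.00047 − x).
x is not negligible relative to C₀; solve x² + 1.7e-05·x − 7.99e-09 = 0.
x = [−1.7e-05 + √(1.7e-05² + 3.2e-08)]/2 = 8.13 × 10^-5 M
pOH = 4.09, so pH = 14.00 − pOH = 9.91

pH = 9.91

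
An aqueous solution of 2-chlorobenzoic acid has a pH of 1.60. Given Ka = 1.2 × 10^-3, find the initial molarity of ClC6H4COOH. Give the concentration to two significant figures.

C₀ = 5.5 × 10^-1 M

[H+] = 10^(-1.60) = 2.51 × 10^-2 M = x
Ka = x²/(C₀ − x) ⇒ C₀ = x + x²/Ka
C₀ = 2.51 × 10^-2 + (2.51 × 10^-2)²/(1.2 × 10^-3) = 5.50 × 10^-1 M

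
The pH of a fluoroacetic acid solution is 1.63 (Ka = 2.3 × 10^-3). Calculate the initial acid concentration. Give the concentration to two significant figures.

C₀ = 2.6 × 10^-1 M

[H+] = 10^(-1.63) = 2.34 × 10^-2 M = x
Ka = x²/(C₀ − x) ⇒ C₀ = x + x²/Ka
C₀ = 2.34 × 10^-2 + (2.34 × 10^-2)²/(2.3 × 10^-3) = 2.61 × 10^-1 M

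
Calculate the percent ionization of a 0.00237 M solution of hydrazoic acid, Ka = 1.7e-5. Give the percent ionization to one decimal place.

HN3 ⇌ N3- + H+; let x = [H+] at equilibrium.
Solve x² + 1.7e-05x − 4.03e-08 = 0 → x = 1.92 × 10^-4 M
Fraction ionized = 1.92 × 10^-4 / 0.00237 = 0.0810 → 8.1%

8.1%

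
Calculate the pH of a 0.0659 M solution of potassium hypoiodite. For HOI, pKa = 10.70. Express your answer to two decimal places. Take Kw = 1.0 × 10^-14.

OI- is the conjugate base of the weak acid HOI.
Ka = 10^(−10.70) = 2.00 × 10^-11
Kb = Kw/Ka = 1.0×10^-14 / 2.00 × 10^-11 = 5.00 × 10^-4
From the ICE table, Kb = x²/(0.0659 − x) = 5.00 × 10^-4.
x is not negligible relative to C₀; solve x² + 0.0005·x − 3.3e-05 = 0.
x = [−0.0005 + √(0.0005² + 0.000132)]/2 = 5.50 × 10^-3 M
pOH = 2.26, so pH = 14.00 − pOH = 11.74

pH = 11.74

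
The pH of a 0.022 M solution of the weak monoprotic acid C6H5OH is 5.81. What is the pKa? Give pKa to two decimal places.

[H+] = 10^(-5.81) = 1.55 × 10^-6 M
At equilibrium [HA] = 0.022 − 1.55 × 10^-6 = 2.20 × 10^-2 M
Ka = [H+][A-]/[HA] = (1.55 × 10^-6)² / 2.20 × 10^-2 = 1.09 × 10^-10
pKa = -log(1.09 × 10^-10) = 9.96

pKa = 9.96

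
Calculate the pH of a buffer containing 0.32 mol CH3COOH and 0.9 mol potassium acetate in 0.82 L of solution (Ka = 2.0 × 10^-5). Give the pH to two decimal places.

pH = 5.15

pKa = −log(2.0 × 10^-5) = 4.699
Henderson–Hasselbalch: pH = pKa + log([CH3COO-]/[CH3COOH]) = 4.699 + log(0.9/0.32)
pH = 4.699 + (+0.449) = 5.15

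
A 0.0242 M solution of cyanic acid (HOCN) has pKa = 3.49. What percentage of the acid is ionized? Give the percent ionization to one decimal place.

HOCN ⇌ OCN- + H+; let x = [H+] at equilibrium.
Ka = 10^(−3.49) = 3.24 × 10^-4
Ka = x²/(C₀ − x); solving the quadratic gives x = 2.64 × 10^-3 M.
Fraction ionized = 2.64 × 10^-3 / 0.0242 = 0.1091 → 10.9%

10.9%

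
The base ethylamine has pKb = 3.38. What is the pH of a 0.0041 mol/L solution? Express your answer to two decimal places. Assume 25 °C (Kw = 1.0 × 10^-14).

pH = 11.05

C2H5NH2 + H2O ⇌ C2H5NH3+ + OH-
Kb = 10^(−3.38) = 4.17 × 10^-4
Kb = [OH-]²/(0.0041 − [OH-]) = 4.17 × 10^-4
[OH-] is not negligible relative to C₀; solve [OH-]² + 0.000417·[OH-] − 1.71e-06 = 0.
[OH-] = [−0.000417 + √(0.000417² + 6.84e-06)]/2 = 1.12 × 10^-3 M
pOH = 2.95, so pH = 14.00 − pOH = 11.05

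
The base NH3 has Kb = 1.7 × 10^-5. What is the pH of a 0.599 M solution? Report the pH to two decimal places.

NH3 + H2O ⇌ NH4+ + OH-
From the ICE table, Kb = [OH-]²/(0.599 − [OH-]) = 1.7 × 10^-5.
Assume [OH-] ≪ 0.599: [OH-] ≈ √(1.7 × 10^-5 × 0.599) = 3.19 × 10^-3 M
Check: 0.53% ionized — well under 5%, approximation valid.
pOH = −log(3.19 × 10^-3) = 2.50; pH = 14.00 − 2.50 = 11.50

pH = 11.50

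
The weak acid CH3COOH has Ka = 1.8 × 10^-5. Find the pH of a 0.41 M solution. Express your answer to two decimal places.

CH3COOH ⇌ CH3COO- + H+
From the ICE table, Ka = [H+]²/(0.41 − [H+]) = 1.8 × 10^-5.
Assume [H+] ≪ 0.41: [H+] ≈ √(1.8 × 10^-5 × 0.41) = 2.72 × 10^-3 M
Check: 0.66% ionized — well under 5%, approximation valid.
pH = −log(2.72 × 10^-3) = 2.57

pH = 2.57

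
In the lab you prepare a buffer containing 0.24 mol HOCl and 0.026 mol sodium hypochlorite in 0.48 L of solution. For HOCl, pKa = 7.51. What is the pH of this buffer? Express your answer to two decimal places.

pH = 6.54

Henderson–Hasselbalch: pH = pKa + log([OCl-]/[HOCl]) = 7.51 + log(0.026/0.24)
pH = 7.51 + (-0.965) = 6.54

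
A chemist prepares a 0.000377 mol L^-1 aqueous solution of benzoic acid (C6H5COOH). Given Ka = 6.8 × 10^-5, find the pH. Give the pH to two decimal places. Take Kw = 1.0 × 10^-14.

pH = 3.89

C6H5COOH ⇌ C6H5COO- + H+
Ka = x²/(0.000377 − x) = 6.8 × 10^-5
x is not negligible relative to C₀; solve x² + 6.8e-05·x − 2.56e-08 = 0.
x = [−6.8e-05 + √(6.8e-05² + 1.03e-07)]/2 = 1.30 × 10^-4 M
pH = −log(1.30 × 10^-4) = 3.89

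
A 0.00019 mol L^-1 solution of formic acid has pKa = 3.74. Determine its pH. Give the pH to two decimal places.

pH = 3.94

HCOOH ⇌ HCOO- + H+
Ka = 10^(−3.74) = 1.82 × 10^-4
Ka = [H+]²/(0.00019 − [H+]) = 1.82 × 10^-4
Here C₀/Ka ≈ 1.04, so the small-[H+] approximation fails. Use the quadratic:
[H+] = (−Ka + √(Ka² + 4·Ka·C₀))/2 = 1.16 × 10^-4 M
pH = −log[H+] = −log(1.16 × 10^-4) = 3.94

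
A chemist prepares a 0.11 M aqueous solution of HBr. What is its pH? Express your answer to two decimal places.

pH = 0.96

HBr is a strong acid and dissociates completely, so [H+] = 0.11 M.
pH = -log(0.11) = 0.96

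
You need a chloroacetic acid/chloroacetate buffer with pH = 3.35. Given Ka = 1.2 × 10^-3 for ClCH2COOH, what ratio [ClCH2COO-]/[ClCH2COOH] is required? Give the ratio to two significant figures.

ratio = 2.7

pKa = -log(1.2 × 10^-3) = 2.921
pH = pKa + log(r) ⇒ log(r) = 3.35 − 2.921 = +0.429
r = [ClCH2COO-]/[ClCH2COOH] = 10^(+0.429) = 2.69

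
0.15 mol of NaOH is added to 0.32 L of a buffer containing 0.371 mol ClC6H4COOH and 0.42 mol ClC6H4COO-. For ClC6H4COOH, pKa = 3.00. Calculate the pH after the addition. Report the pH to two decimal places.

pH = 3.41

After neutralization: n(ClC6H4COOH) = 0.221 mol, n(ClC6H4COO-) = 0.57 mol.
Henderson–Hasselbalch with mole ratio 0.57/0.221: pH = 3.00 + (+0.411)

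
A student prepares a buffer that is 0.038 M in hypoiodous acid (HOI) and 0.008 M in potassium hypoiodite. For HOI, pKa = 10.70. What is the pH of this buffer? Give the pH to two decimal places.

pH = 10.02

Henderson–Hasselbalch: pH = pKa + log([OI-]/[HOI]) = 10.70 + log(0.008/0.038)
pH = 10.70 + (-0.677) = 10.02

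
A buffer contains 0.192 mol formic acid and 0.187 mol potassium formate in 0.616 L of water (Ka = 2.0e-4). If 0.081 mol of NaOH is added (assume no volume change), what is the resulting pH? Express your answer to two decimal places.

OH- converts HCOOH to HCOO-: HCOOH → 0.111 mol, HCOO- → 0.268 mol.
pKa = −log(2.0 × 10^-4) = 3.699
Henderson–Hasselbalch with mole ratio 0.268/0.111: pH = 3.699 + (+0.383)

pH = 4.08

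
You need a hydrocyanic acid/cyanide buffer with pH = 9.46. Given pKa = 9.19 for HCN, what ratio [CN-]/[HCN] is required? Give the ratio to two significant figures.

ratio = 1.9

pH = pKa + log(r) ⇒ log(r) = 9.46 − 9.19 = +0.27
r = [CN-]/[HCN] = 10^(+0.27) = 1.86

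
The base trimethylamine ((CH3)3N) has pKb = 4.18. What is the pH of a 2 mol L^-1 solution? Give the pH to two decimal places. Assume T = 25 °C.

(CH3)3N + H2O ⇌ (CH3)3NH+ + OH-
Kb = 10^(−4.18) = 6.61 × 10^-5
Kb = [OH-]²/(2 − [OH-]) = 6.61 × 10^-5
Neglecting [OH-] in the denominator: [OH-] = √(6.61 × 10^-5 × 2) = 1.15 × 10^-2 M
pOH = −log(1.15 × 10^-2) = 1.94; pH = 14.00 − 1.94 = 12.06

pH = 12.06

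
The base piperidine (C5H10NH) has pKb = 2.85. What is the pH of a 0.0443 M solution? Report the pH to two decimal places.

pH = 11.86

C5H10NH + H2O ⇌ C5H10NH2+ + OH-
Kb = 10^(−2.85) = 1.41 × 10^-3
Let x = [OH-] at equilibrium. Kb = x²/(0.0443 − x).
Here C₀/Kb ≈ 31.4, so the small-x approximation fails. Use the quadratic:
x = [−0.00141 + √(0.00141² + 0.00025)]/2 = 7.23 × 10^-3 M
pOH = −log(7.23 × 10^-3) = 2.14; pH = 14.00 − 2.14 = 11.86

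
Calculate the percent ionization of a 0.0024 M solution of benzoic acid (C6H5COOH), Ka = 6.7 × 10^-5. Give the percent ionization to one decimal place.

15.4%

C6H5COOH ⇌ C6H5COO- + H+; let x = [H+] at equilibrium.
Solve x² + 6.7e-05x − 1.61e-07 = 0 → x = 3.69 × 10^-4 M
Fraction ionized = 3.69 × 10^-4 / 0.0024 = 0.1538 → 15.4%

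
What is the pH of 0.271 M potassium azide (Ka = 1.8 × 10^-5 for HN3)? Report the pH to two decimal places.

pH = 9.09

N3- is the conjugate base of the weak acid HN3.
Kb = Kw/Ka = 1.0×10^-14 / 1.8 × 10^-5 = 5.56 × 10^-10
Kb = [OH-]²/(0.271 − [OH-]) = 5.56 × 10^-10
Since Kb ≪ C₀, [OH-] ≈ √(Kb·C₀) = 1.23 × 10^-5 M.
Check: 0.0045% ionized — well under 5%, approximation valid.
pOH = 4.91, so pH = 14.00 − pOH = 9.09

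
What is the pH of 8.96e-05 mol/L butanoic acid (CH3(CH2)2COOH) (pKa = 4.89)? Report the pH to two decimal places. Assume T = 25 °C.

CH3(CH2)2COOH ⇌ CH3(CH2)2COO- + H+
Ka = 10^(−4.89) = 1.29 × 10^-5
From the ICE table, Ka = x²/(8.96e-05 − x) = 1.29 × 10^-5.
Here C₀/Ka ≈ 6.95, so the small-x approximation fails. Use the quadratic:
x = [−1.29e-05 + √(1.29e-05² + 4.62e-09)]/2 = 2.82 × 10^-5 M
pH = −log(2.82 × 10^-5) = 4.55

pH = 4.55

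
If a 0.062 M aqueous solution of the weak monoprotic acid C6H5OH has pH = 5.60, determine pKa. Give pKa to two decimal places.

[H+] = 10^(-5.60) = 2.51 × 10^-6 M
At equilibrium [HA] = 0.062 − 2.51 × 10^-6 = 6.20 × 10^-2 M
Ka = [H+][A-]/[HA] = (2.51 × 10^-6)² / 6.20 × 10^-2 = 1.02 × 10^-10
pKa = -log(1.02 × 10^-10) = 9.99

pKa = 9.99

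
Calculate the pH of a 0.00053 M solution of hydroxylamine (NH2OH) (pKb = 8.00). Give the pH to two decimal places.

NH2OH + H2O ⇌ NH3OH+ + OH-
Kb = 10^(−8.00) = 1.00 × 10^-8
From the ICE table, Kb = x²/(0.00053 − x) = 1.00 × 10^-8.
Assume x ≪ 0.00053: x ≈ √(1.00 × 10^-8 × 0.00053) = 2.30 × 10^-6 M
(x/C₀ = 0.43% < 5%, so the approximation holds.)
pOH = 5.64, so pH = 14.00 − pOH = 8.36

pH = 8.36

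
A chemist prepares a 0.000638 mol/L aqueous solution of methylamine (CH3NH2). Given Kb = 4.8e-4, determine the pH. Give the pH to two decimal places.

pH = 10.56

CH3NH2 + H2O ⇌ CH3NH3+ + OH-
From the ICE table, Kb = x²/(0.000638 − x) = 4.8 × 10^-4.
x is not negligible relative to C₀; solve x² + 0.00048·x − 3.06e-07 = 0.
x = (−Kb + √(Kb² + 4·Kb·C₀))/2 = 3.63 × 10^-4 M
pOH = 3.44, so pH = 14.00 − pOH = 10.56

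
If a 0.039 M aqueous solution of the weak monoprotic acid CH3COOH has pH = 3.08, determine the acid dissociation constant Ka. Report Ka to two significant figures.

[H+] = 10^(-3.08) = 8.32 × 10^-4 M
At equilibrium [HA] = 0.039 − 8.32 × 10^-4 = 3.82 × 10^-2 M
Ka = [H+][A-]/[HA] = (8.32 × 10^-4)² / 3.82 × 10^-2 = 1.8 × 10^-5

Ka = 1.8 × 10^-5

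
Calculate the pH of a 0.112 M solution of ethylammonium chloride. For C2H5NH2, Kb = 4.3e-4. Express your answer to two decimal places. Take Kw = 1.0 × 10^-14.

C2H5NH3+ is the conjugate acid of the weak base C2H5NH2.
Ka = Kw/Kb = 1.0×10^-14 / 4.3 × 10^-4 = 2.33 × 10^-11
From the ICE table, Ka = [H+]²/(0.112 − [H+]) = 2.33 × 10^-11.
Neglecting [H+] in the denominator: [H+] = √(2.33 × 10^-11 × 0.112) = 1.62 × 10^-6 M
Check: 0.0014% ionized — well under 5%, approximation valid.
pH = −log[H+] = −log(1.62 × 10^-6) = 5.79

pH = 5.79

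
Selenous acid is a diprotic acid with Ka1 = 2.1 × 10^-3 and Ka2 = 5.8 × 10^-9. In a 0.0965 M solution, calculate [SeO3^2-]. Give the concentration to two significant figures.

First ionization gives [H+] ≈ [HSeO3-] = 1.32 × 10^-2 M.
Second step: Ka2 = [H+][SeO3^2-]/[HSeO3-] ≈ [SeO3^2-] (since [H+] ≈ [HSeO3-]).
So [SeO3^2-] ≈ Ka2.

5.8 × 10^-9 M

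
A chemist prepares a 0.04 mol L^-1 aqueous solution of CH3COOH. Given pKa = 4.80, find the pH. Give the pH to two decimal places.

pH = 3.10

CH3COOH ⇌ CH3COO- + H+
Ka = 10^(−4.80) = 1.58 × 10^-5
Ka = [H+]²/(0.04 − [H+]) = 1.58 × 10^-5
Neglecting [H+] in the denominator: [H+] = √(1.58 × 10^-5 × 0.04) = 7.95 × 10^-4 M
pH = −log(7.95 × 10^-4) = 3.10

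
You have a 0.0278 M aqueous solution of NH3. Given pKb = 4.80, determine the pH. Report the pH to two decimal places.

pH = 10.82

NH3 + H2O ⇌ NH4+ + OH-
Kb = 10^(−4.80) = 1.58 × 10^-5
From the ICE table, Kb = [OH-]²/(0.0278 − [OH-]) = 1.58 × 10^-5.
Assume [OH-] ≪ 0.0278: [OH-] ≈ √(1.58 × 10^-5 × 0.0278) = 6.63 × 10^-4 M
pOH = −log(6.63 × 10^-4) = 3.18; pH = 14.00 − 3.18 = 10.82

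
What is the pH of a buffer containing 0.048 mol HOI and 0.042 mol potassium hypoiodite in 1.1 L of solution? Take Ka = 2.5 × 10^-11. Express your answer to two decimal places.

pKa = −log(2.5 × 10^-11) = 10.602
pH = pKa + log([A⁻]/[HA]) = 10.602 + log(0.042/0.048)
pH = 10.602 + (-0.058) = 10.54

pH = 10.54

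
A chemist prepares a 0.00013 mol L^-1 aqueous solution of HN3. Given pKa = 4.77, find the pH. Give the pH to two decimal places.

HN3 ⇌ N3- + H+
Ka = 10^(−4.77) = 1.70 × 10^-5
Ka = [H+]²/(0.00013 − [H+]) = 1.70 × 10^-5
The 5% rule fails; solving [H+]² + Ka·[H+] − Ka·C₀ = 0 exactly:
[H+] = [−1.7e-05 + √(1.7e-05² + 8.84e-09)]/2 = 3.93 × 10^-5 M
pH = −log[H+] = −log(3.93 × 10^-5) = 4.41

pH = 4.41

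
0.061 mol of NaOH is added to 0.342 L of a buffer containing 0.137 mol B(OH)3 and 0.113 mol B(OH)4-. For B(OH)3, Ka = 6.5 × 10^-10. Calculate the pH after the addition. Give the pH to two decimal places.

OH- converts B(OH)3 to B(OH)4-: B(OH)3 → 0.076 mol, B(OH)4- → 0.174 mol.
pKa = −log(6.5 × 10^-10) = 9.187
pH = pKa + log(n_B(OH)4-/n_B(OH)3) = 9.187 + log(0.174/0.076) = 9.187 + (+0.360)

pH = 9.55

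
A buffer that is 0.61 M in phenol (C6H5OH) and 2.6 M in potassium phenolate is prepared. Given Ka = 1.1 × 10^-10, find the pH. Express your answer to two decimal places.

pH = 10.59

pKa = −log(1.1 × 10^-10) = 9.959
Using pH = pKa + log([base]/[acid]) with [base]/[acid] = 2.6/0.61:
pH = 9.959 + (+0.630) = 10.59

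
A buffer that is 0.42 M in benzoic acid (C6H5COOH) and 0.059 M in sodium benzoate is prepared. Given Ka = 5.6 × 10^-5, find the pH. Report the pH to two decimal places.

pKa = −log(5.6 × 10^-5) = 4.252
Using pH = pKa + log([base]/[acid]) with [base]/[acid] = 0.059/0.42:
pH = 4.252 + (-0.852) = 3.40

pH = 3.40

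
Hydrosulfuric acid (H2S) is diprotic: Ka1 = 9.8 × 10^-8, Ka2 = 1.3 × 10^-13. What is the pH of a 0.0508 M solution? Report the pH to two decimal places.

pH = 4.15

Since Ka1 ≫ Ka2, the first ionization dominates [H+].
Ka1 = x²/(0.0508 − x) = 9.8 × 10^-8
x ≈ √(9.8 × 10^-8 × 0.0508) = 7.06 × 10^-5 M
pH = −log(7.06 × 10^-5) = 4.15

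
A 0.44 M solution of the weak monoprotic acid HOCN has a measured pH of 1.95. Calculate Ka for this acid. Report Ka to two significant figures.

[H+] = 10^(-1.95) = 1.12 × 10^-2 M
At equilibrium [HA] = 0.44 − 1.12 × 10^-2 = 4.29 × 10^-1 M
Ka = [H+][A-]/[HA] = (1.12 × 10^-2)² / 4.29 × 10^-1 = 2.9 × 10^-4

Ka = 2.9 × 10^-4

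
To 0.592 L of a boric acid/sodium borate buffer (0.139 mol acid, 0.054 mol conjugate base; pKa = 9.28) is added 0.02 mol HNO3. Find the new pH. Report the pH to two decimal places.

After neutralization: n(B(OH)3) = 0.159 mol, n(B(OH)4-) = 0.034 mol.
Henderson–Hasselbalch with mole ratio 0.034/0.159: pH = 9.28 + (-0.670)

pH = 8.61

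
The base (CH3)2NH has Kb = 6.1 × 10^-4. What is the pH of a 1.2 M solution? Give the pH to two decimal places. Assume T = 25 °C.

(CH3)2NH + H2O ⇌ (CH3)2NH2+ + OH-
From the ICE table, Kb = [OH-]²/(1.2 − [OH-]) = 6.1 × 10^-4.
Since Kb ≪ C₀, [OH-] ≈ √(Kb·C₀) = 2.71 × 10^-2 M.
Check: 2.3% ionized — well under 5%, approximation valid.
pOH = −log(2.71 × 10^-2) = 1.57; pH = 14.00 − 1.57 = 12.43

pH = 12.43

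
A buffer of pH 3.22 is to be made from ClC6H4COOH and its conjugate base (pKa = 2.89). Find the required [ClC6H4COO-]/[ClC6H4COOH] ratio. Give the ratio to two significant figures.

pH = pKa + log(r) ⇒ log(r) = 3.22 − 2.89 = +0.33
r = [ClC6H4COO-]/[ClC6H4COOH] = 10^(+0.33) = 2.14

ratio = 2.1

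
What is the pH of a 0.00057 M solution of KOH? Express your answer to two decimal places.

KOH is a strong base; [OH-] = 0.00057 M.
pOH = -log(0.00057) = 3.24
pH = 14.00 - 3.24 = 10.76

pH = 10.76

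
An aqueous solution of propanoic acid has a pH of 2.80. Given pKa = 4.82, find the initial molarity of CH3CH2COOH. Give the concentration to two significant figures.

[H+] = 10^(-2.80) = 1.58 × 10^-3 M = x
Ka = 10^(−4.82) = 1.51 × 10^-5
Ka = x²/(C₀ − x) ⇒ C₀ = x + x²/Ka
C₀ = 1.58 × 10^-3 + (1.58 × 10^-3)²/(1.51 × 10^-5) = 1.67 × 10^-1 M

C₀ = 1.7 × 10^-1 M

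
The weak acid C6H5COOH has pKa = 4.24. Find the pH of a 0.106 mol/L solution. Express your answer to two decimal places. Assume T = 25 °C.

C6H5COOH ⇌ C6H5COO- + H+
Ka = 10^(−4.24) = 5.75 × 10^-5
From the ICE table, Ka = [H+]²/(0.106 − [H+]) = 5.75 × 10^-5.
Neglecting [H+] in the denominator: [H+] = √(5.75 × 10^-5 × 0.106) = 2.47 × 10^-3 M
([H+]/C₀ = 2.3% < 5%, so the approximation holds.)
pH = −log[H+] = −log(2.47 × 10^-3) = 2.61

pH = 2.61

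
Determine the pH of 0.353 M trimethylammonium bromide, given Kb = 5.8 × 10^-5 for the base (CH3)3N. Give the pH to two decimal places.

pH = 5.11

(CH3)3NH+ is the conjugate acid of the weak base (CH3)3N.
Ka = Kw/Kb = 1.0×10^-14 / 5.8 × 10^-5 = 1.72 × 10^-10
From the ICE table, Ka = [H+]²/(0.353 − [H+]) = 1.72 × 10^-10.
Since Ka ≪ C₀, [H+] ≈ √(Ka·C₀) = 7.79 × 10^-6 M.
Check: 0.0022% ionized — well under 5%, approximation valid.
pH = −log[H+] = −log(7.79 × 10^-6) = 5.11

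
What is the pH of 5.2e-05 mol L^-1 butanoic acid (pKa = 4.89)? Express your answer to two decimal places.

pH = 4.69

CH3(CH2)2COOH ⇌ CH3(CH2)2COO- + H+
Ka = 10^(−4.89) = 1.29 × 10^-5
Ka = x²/(5.2e-05 − x) = 1.29 × 10^-5
The 5% rule fails; solving x² + Ka·x − Ka·C₀ = 0 exactly:
x = [−1.29e-05 + √(1.29e-05² + 2.68e-09)]/2 = 2.02 × 10^-5 M
pH = −log[H+] = −log(2.02 × 10^-5) = 4.69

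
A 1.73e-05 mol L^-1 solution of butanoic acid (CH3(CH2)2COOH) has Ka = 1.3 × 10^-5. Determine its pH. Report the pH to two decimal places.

CH3(CH2)2COOH ⇌ CH3(CH2)2COO- + H+
Ka = [H+]²/(1.73e-05 − [H+]) = 1.3 × 10^-5
Here C₀/Ka ≈ 1.33, so the small-[H+] approximation fails. Use the quadratic:
[H+] = [−1.3e-05 + √(1.3e-05² + 9e-10)]/2 = 9.84 × 10^-6 M
pH = −log(9.84 × 10^-6) = 5.01

pH = 5.01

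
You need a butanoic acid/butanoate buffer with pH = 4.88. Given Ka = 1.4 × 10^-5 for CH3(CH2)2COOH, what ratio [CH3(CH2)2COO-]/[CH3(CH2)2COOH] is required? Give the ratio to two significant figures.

ratio = 1.1

pKa = -log(1.4 × 10^-5) = 4.854
pH = pKa + log(r) ⇒ log(r) = 4.88 − 4.854 = +0.026
r = [CH3(CH2)2COO-]/[CH3(CH2)2COOH] = 10^(+0.026) = 1.06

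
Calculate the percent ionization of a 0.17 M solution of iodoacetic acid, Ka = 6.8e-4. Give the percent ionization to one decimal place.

6.1%

ICH2COOH ⇌ ICH2COO- + H+; let x = [H+] at equilibrium.
Ka = x²/(C₀ − x); solving the quadratic gives x = 1.04 × 10^-2 M.
% ionization = x/C₀ × 100% = 1.04 × 10^-2/0.17 × 100% = 6.1%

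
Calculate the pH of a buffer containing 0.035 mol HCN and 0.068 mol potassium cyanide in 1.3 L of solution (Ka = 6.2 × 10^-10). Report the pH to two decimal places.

pKa = −log(6.2 × 10^-10) = 9.208
Henderson–Hasselbalch: pH = pKa + log([CN-]/[HCN]) = 9.208 + log(0.068/0.035)
pH = 9.208 + (+0.288) = 9.50

pH = 9.50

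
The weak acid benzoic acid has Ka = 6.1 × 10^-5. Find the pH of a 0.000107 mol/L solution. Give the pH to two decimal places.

pH = 4.25

C6H5COOH ⇌ C6H5COO- + H+
Ka = x²/(0.000107 − x) = 6.1 × 10^-5
The 5% rule fails; solving x² + Ka·x − Ka·C₀ = 0 exactly:
x = (−Ka + √(Ka² + 4·Ka·C₀))/2 = 5.59 × 10^-5 M
pH = −log[H+] = −log(5.59 × 10^-5) = 4.25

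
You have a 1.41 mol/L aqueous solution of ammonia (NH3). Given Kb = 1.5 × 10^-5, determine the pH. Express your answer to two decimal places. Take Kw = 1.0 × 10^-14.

NH3 + H2O ⇌ NH4+ + OH-
Let x = [OH-] at equilibrium. Kb = x²/(1.41 − x).
Since Kb ≪ C₀, x ≈ √(Kb·C₀) = 4.60 × 10^-3 M.
(x/C₀ = 0.33% < 5%, so the approximation holds.)
pOH = −log(4.60 × 10^-3) = 2.34; pH = 14.00 − 2.34 = 11.66

pH = 11.66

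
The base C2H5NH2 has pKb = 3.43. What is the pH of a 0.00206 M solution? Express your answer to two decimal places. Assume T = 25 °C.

pH = 10.85

C2H5NH2 + H2O ⇌ C2H5NH3+ + OH-
Kb = 10^(−3.43) = 3.72 × 10^-4
Kb = [OH-]²/(0.00206 − [OH-]) = 3.72 × 10^-4
[OH-] is not negligible relative to C₀; solve [OH-]² + 0.000372·[OH-] − 7.66e-07 = 0.
[OH-] = (−Kb + √(Kb² + 4·Kb·C₀))/2 = 7.09 × 10^-4 M
pOH = −log(7.09 × 10^-4) = 3.15; pH = 14.00 − 3.15 = 10.85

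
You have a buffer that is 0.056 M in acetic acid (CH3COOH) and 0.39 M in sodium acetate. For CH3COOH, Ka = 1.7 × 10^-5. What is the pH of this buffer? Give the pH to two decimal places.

pH = 5.61

pKa = −log(1.7 × 10^-5) = 4.770
Henderson–Hasselbalch: pH = pKa + log([CH3COO-]/[CH3COOH]) = 4.770 + log(0.39/0.056)
pH = 4.770 + (+0.843) = 5.61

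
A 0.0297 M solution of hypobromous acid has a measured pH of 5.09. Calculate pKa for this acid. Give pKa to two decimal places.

[H+] = 10^(-5.09) = 8.13 × 10^-6 M
At equilibrium [HA] = 0.0297 − 8.13 × 10^-6 = 2.97 × 10^-2 M
Ka = [H+][A-]/[HA] = (8.13 × 10^-6)² / 2.97 × 10^-2 = 2.23 × 10^-9
pKa = -log(2.23 × 10^-9) = 8.65

pKa = 8.65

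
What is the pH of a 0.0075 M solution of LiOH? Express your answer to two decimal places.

pH = 11.88

LiOH is a strong base; [OH-] = 0.0075 M.
pOH = -log(0.0075) = 2.12
pH = 14.00 - 2.12 = 11.88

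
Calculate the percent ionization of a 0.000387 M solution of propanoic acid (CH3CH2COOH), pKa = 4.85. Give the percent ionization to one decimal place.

CH3CH2COOH ⇌ CH3CH2COO- + H+; let x = [H+] at equilibrium.
Ka = 10^(−4.85) = 1.41 × 10^-5
Solve x² + 1.41e-05x − 5.46e-09 = 0 → x = 6.72 × 10^-5 M
% ionization = x/C₀ × 100% = 6.72 × 10^-5/0.000387 × 100% = 17.4%

17.4%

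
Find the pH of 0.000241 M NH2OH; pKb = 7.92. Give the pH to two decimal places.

NH2OH + H2O ⇌ NH3OH+ + OH-
Kb = 10^(−7.92) = 1.20 × 10^-8
Kb = [OH-]²/(0.000241 − [OH-]) = 1.20 × 10^-8
Since Kb ≪ C₀, [OH-] ≈ √(Kb·C₀) = 1.70 × 10^-6 M.
Check: 0.71% ionized — well under 5%, approximation valid.
pOH = −log(1.70 × 10^-6) = 5.77; pH = 14.00 − 5.77 = 8.23

pH = 8.23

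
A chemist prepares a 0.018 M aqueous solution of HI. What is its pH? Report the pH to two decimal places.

pH = 1.74

HI is a strong acid and dissociates completely, so [H+] = 0.018 M.
pH = -log(0.018) = 1.74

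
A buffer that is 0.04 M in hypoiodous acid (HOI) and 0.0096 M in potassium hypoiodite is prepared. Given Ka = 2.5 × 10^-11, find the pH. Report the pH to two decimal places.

pH = 9.98

pKa = −log(2.5 × 10^-11) = 10.602
Using pH = pKa + log([base]/[acid]) with [base]/[acid] = 0.0096/0.04:
pH = 10.602 + (-0.620) = 9.98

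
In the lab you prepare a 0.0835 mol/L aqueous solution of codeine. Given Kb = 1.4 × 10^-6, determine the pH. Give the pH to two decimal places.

pH = 10.53

C18H21NO3 + H2O ⇌ C18H22NO3+ + OH-
From the ICE table, Kb = [OH-]²/(0.0835 − [OH-]) = 1.4 × 10^-6.
Since Kb ≪ C₀, [OH-] ≈ √(Kb·C₀) = 3.42 × 10^-4 M.
([OH-]/C₀ = 0.41% < 5%, so the approximation holds.)
pOH = −log(3.42 × 10^-4) = 3.47; pH = 14.00 − 3.47 = 10.53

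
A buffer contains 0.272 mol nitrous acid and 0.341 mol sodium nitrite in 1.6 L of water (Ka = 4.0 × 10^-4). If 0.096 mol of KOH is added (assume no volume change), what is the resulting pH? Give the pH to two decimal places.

OH- converts HNO2 to NO2-: HNO2 → 0.176 mol, NO2- → 0.437 mol.
pKa = −log(4.0 × 10^-4) = 3.398
pH = pKa + log(n_NO2-/n_HNO2) = 3.398 + log(0.437/0.176) = 3.398 + (+0.395)

pH = 3.79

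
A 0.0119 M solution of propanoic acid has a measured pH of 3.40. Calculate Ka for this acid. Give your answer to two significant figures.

Ka = 1.4 × 10^-5

[H+] = 10^(-3.40) = 3.98 × 10^-4 M
At equilibrium [HA] = 0.0119 − 3.98 × 10^-4 = 1.15 × 10^-2 M
Ka = [H+][A-]/[HA] = (3.98 × 10^-4)² / 1.15 × 10^-2 = 1.4 × 10^-5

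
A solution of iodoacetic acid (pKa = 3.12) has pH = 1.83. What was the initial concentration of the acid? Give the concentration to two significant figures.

C₀ = 3.0 × 10^-1 M

[H+] = 10^(-1.83) = 1.48 × 10^-2 M = x
Ka = 10^(−3.12) = 7.59 × 10^-4
Ka = x²/(C₀ − x) ⇒ C₀ = x + x²/Ka
C₀ = 1.48 × 10^-2 + (1.48 × 10^-2)²/(7.59 × 10^-4) = 3.03 × 10^-1 M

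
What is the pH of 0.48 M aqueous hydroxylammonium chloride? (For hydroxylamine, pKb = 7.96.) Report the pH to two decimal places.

pH = 3.18

NH3OH+ is the conjugate acid of the weak base NH2OH.
Kb = 10^(−7.96) = 1.10 × 10^-8
Ka = Kw/Kb = 1.0×10^-14 / 1.10 × 10^-8 = 9.09 × 10^-7
Let x = [H+] at equilibrium. Ka = x²/(0.48 − x).
Assume x ≪ 0.48: x ≈ √(9.09 × 10^-7 × 0.48) = 6.61 × 10^-4 M
pH = −log(6.61 × 10^-4) = 3.18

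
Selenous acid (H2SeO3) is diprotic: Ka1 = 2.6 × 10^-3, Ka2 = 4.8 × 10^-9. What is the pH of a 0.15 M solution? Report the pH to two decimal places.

Since Ka1 ≫ Ka2, the first ionization dominates [H+].
Ka1 = x²/(0.15 − x) = 2.6 × 10^-3
Solving the quadratic: x = (−Ka1 + √(Ka1² + 4·Ka1·C₀))/2 = 1.85 × 10^-2 M
pH = −log(1.85 × 10^-2) = 1.73

pH = 1.73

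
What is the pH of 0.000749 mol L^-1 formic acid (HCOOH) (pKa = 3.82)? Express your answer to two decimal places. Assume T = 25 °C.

pH = 3.57

HCOOH ⇌ HCOO- + H+
Ka = 10^(−3.82) = 1.51 × 10^-4
Let x = [H+] at equilibrium. Ka = x²/(0.000749 − x).
x is not negligible relative to C₀; solve x² + 0.000151·x − 1.13e-07 = 0.
x = (−Ka + √(Ka² + 4·Ka·C₀))/2 = 2.69 × 10^-4 M
pH = −log[H+] = −log(2.69 × 10^-4) = 3.57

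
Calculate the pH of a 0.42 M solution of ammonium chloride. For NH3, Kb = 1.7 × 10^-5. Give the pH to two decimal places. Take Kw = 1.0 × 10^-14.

pH = 4.80

NH4+ is the conjugate acid of the weak base NH3.
Ka = Kw/Kb = 1.0×10^-14 / 1.7 × 10^-5 = 5.88 × 10^-10
Let x = [H+] at equilibrium. Ka = x²/(0.42 − x).
Since Ka ≪ C₀, x ≈ √(Ka·C₀) = 1.57 × 10^-5 M.
(x/C₀ = 0.0037% < 5%, so the approximation holds.)
pH = −log(1.57 × 10^-5) = 4.80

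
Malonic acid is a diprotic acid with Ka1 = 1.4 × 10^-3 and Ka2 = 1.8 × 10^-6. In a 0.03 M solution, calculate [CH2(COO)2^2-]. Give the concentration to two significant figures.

1.8 × 10^-6 M

First ionization gives [H+] ≈ [CH2(COOH)COO-] = 5.82 × 10^-3 M.
Second step: Ka2 = [H+][CH2(COO)2^2-]/[CH2(COOH)COO-] ≈ [CH2(COO)2^2-] (since [H+] ≈ [CH2(COOH)COO-]).
So [CH2(COO)2^2-] ≈ Ka2.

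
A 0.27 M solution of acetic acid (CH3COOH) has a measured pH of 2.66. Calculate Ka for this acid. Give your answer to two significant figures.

Ka = 1.8 × 10^-5

[H+] = 10^(-2.66) = 2.19 × 10^-3 M
At equilibrium [HA] = 0.27 − 2.19 × 10^-3 = 2.68 × 10^-1 M
Ka = [H+][A-]/[HA] = (2.19 × 10^-3)² / 2.68 × 10^-1 = 1.8 × 10^-5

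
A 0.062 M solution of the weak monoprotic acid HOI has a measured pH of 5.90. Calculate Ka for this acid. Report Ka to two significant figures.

[H+] = 10^(-5.90) = 1.26 × 10^-6 M
At equilibrium [HA] = 0.062 − 1.26 × 10^-6 = 6.20 × 10^-2 M
Ka = [H+][A-]/[HA] = (1.26 × 10^-6)² / 6.20 × 10^-2 = 2.6 × 10^-11

Ka = 2.6 × 10^-11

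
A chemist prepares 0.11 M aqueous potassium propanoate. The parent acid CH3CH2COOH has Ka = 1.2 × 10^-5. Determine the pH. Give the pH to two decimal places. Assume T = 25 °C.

pH = 8.98

CH3CH2COO- is the conjugate base of the weak acid CH3CH2COOH.
Kb = Kw/Ka = 1.0×10^-14 / 1.2 × 10^-5 = 8.33 × 10^-10
From the ICE table, Kb = x²/(0.11 − x) = 8.33 × 10^-10.
Neglecting x in the denominator: x = √(8.33 × 10^-10 × 0.11) = 9.57 × 10^-6 M
pOH = −log(9.57 × 10^-6) = 5.02; pH = 14.00 − 5.02 = 8.98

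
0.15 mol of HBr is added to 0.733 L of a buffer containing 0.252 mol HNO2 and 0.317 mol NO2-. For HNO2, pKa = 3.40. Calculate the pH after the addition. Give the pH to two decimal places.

Added H+ converts NO2- to HNO2: HNO2 → 0.402 mol, NO2- → 0.167 mol.
pH = pKa + log(n_NO2-/n_HNO2) = 3.40 + log(0.167/0.402) = 3.40 + (-0.382)

pH = 3.02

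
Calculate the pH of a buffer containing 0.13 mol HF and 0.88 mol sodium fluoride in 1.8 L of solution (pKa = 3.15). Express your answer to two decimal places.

pH = 3.98

Henderson–Hasselbalch: pH = pKa + log([F-]/[HF]) = 3.15 + log(0.88/0.13)
pH = 3.15 + (+0.831) = 3.98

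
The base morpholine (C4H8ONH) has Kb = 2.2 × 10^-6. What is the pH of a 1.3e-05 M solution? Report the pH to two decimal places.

C4H8ONH + H2O ⇌ C4H8ONH2+ + OH-
Kb = [OH-]²/(1.3e-05 − [OH-]) = 2.2 × 10^-6
The 5% rule fails; solving [OH-]² + Kb·[OH-] − Kb·C₀ = 0 exactly:
[OH-] = (−Kb + √(Kb² + 4·Kb·C₀))/2 = 4.36 × 10^-6 M
pOH = −log(4.36 × 10^-6) = 5.36; pH = 14.00 − 5.36 = 8.64

pH = 8.64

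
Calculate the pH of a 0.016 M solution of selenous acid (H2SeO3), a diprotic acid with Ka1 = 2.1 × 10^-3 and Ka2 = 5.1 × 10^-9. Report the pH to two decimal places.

pH = 2.32

Ka1 ≫ Ka2, so treat the first dissociation as the only significant source of H+.
Ka1 = x²/(0.016 − x) = 2.1 × 10^-3
Solving the quadratic: x = (−Ka1 + √(Ka1² + 4·Ka1·C₀))/2 = 4.84 × 10^-3 M
pH = −log(4.84 × 10^-3) = 2.32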